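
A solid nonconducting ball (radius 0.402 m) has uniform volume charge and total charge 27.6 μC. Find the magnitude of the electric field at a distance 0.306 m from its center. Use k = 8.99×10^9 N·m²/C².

By spherical symmetry E is radial; choose a Gaussian sphere of radius r = 0.306 m (r < R).
Only the charge within r is enclosed: Q_enc = Q·(r/R)³ = (27.6 μC)·(0.306 m/0.402 m)³ = 1.217×10^-5 C.
Applying ∮E·dA = Q_enc/ε₀ with Φ = E(4πr²):
E = k|Q_enc|/r² = (8.99×10^9)(1.217×10^-5)/(0.306)² = 1.17e6 N/C.

1.17×10^6 N/C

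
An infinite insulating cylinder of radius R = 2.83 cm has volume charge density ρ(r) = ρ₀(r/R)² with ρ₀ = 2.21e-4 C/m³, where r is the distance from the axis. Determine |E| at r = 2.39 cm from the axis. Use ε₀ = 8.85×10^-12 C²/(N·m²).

Coaxial Gaussian cylinder, radius r = 2.39 cm, length L (r < R).
λ_enc = ∫₀^r ρ(r')·2πr' dr' = (2πρ₀/R²)·r^4/4 = 1.414e-7 C/m.
By Gauss's law (flux through the curved wall only), E·2πrL = λ_enc L/ε₀.
E = |λ_enc|/(2πε₀r) = (1.414e-7)/(2π·8.85×10^-12·0.0239) = 1.06×10^5 N/C.

1.06×10^5 V/m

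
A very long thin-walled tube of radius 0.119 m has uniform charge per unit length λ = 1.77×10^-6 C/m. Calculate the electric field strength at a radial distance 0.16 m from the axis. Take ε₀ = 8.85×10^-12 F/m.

E ≈ 1.99×10^5 N/C

Coaxial Gaussian cylinder, radius r = 0.16 m, length L (r > 0.119 m).
The full line charge is enclosed: λ_enc = 1.77e-6 C/m.
By Gauss's law (flux through the curved wall only), E·2πrL = λ_enc L/ε₀.
E = |λ_enc|/(2πε₀r) = (1.77e-6)/(2π·8.85×10^-12·0.16) = 1.99×10^5 N/C.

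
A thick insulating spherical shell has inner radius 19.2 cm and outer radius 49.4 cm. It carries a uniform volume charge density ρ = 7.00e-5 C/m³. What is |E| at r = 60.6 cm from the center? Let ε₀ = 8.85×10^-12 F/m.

Symmetry ⇒ E = E(r) r̂. Gaussian sphere of radius r = 60.6 cm (r > 49.4 cm, enclosing the whole shell).
Q_enc = ρ·(4π/3)(b³ − a³) = (7.00e-5)·(4π/3)·((0.494)³ − (0.192)³) = 3.327×10^-5 C.
Gauss's law: E·4πr² = Q_enc/ε₀.
E = |Q_enc|/(4πε₀r²) = (3.327×10^-5)/(4π·8.85×10^-12·(0.606)²) = 8.15e5 N/C.

|E| ≈ 8.15e5 N/C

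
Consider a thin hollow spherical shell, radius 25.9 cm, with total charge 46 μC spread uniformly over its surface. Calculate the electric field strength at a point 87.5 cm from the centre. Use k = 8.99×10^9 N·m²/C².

By spherical symmetry E is radial; choose a Gaussian sphere of radius r = 87.5 cm (r > 25.9 cm).
The entire shell is enclosed: Q_enc = 4.60e-5 C.
Since E is radial and uniform over the Gaussian sphere, Φ = E·4πr² = Q_enc/ε₀.
E = k|Q_enc|/r² = (8.99×10^9)(4.60e-5)/(0.875)² = 5.40e5 N/C.

5.40e5 N/C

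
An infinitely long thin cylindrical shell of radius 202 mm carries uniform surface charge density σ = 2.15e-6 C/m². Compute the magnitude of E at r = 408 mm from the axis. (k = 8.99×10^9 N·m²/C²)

|E| = 1.20e5 V/m

Coaxial Gaussian cylinder, radius r = 408 mm, length L (r > 202 mm).
The whole shell is enclosed: λ_enc = σ·2πR = (2.15×10^-6)·2π·(0.202) = 2.729e-6 C/m.
Gauss's law: E·2πrL = λ_enc L/ε₀.
E = 2k|λ_enc|/r = 2(8.99×10^9)(2.729e-6)/(0.408) = 1.20×10^5 N/C.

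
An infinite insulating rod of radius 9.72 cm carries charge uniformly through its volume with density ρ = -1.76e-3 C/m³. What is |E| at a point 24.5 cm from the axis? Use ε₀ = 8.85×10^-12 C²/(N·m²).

Coaxial Gaussian cylinder, radius r = 24.5 cm, length L (r > 9.72 cm, full cross-section enclosed).
λ_enc = ρ·πR² = (-1.76e-3)π(0.0972)² = -5.224×10^-5 C/m.
Since E is radial and uniform over the curved surface, Φ = E·2πrL = Q_enc/ε₀ = λ_enc L/ε₀.
E = |λ_enc|/(2πε₀r) = (5.224e-5)/(2π·8.85×10^-12·0.245) = 3.83e6 N/C.

3.83e6 V/m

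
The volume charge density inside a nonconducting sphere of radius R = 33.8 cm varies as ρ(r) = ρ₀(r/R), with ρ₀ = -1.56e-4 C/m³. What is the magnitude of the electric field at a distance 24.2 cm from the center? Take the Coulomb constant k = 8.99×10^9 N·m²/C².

|E| ≈ 7.63×10^5 V/m

By spherical symmetry E is radial; choose a Gaussian sphere of radius r = 24.2 cm (r < R).
Integrate the density: Q_enc = 4π ∫₀^r ρ₀(r'/R)^1 r'² dr' = 4πρ₀ r^4/(4·R) = -4.973e-6 C.
Applying ∮E·dA = Q_enc/ε₀ with Φ = E(4πr²):
E = k|Q_enc|/r² = (8.99×10^9)(4.973e-6)/(0.242)² = 7.63×10^5 N/C.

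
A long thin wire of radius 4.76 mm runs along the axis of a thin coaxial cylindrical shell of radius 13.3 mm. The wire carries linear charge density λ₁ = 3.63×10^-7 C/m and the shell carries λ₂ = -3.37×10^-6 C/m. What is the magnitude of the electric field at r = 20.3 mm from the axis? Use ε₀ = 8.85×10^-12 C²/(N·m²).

Take a coaxial cylindrical Gaussian surface of radius r = 20.3 mm and length L (r > 13.3 mm, enclosing both).
λ_enc = λ₁ + λ₂ = (3.63×10^-7) + (-3.37×10^-6) = -3.007×10^-6 C/m.
Gauss's law: E·2πrL = λ_enc L/ε₀.
E = |λ_enc|/(2πε₀r) = (3.007×10^-6)/(2π·8.85×10^-12·0.0203) = 2.66×10^6 N/C.

E ≈ 2.66×10^6 N/C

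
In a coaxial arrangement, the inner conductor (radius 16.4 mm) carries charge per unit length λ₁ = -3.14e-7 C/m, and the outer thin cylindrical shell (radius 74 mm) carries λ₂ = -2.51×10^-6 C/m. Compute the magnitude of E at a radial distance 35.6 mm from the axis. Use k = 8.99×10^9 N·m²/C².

|E| = 1.59×10^5 N/C

By cylindrical symmetry E is radial; use a coaxial Gaussian cylinder of radius 35.6 mm and length L (between the conductors, 16.4 mm < r < 74 mm).
Only the inner wire is enclosed; the outer shell contributes nothing inside itself. λ_enc = λ₁ = -3.14e-7 C/m.
Since E is radial and uniform over the curved surface, Φ = E·2πrL = Q_enc/ε₀ = λ_enc L/ε₀.
E = 2k|λ_enc|/r = 2(8.99×10^9)(3.14e-7)/(0.0356) = 1.59×10^5 N/C.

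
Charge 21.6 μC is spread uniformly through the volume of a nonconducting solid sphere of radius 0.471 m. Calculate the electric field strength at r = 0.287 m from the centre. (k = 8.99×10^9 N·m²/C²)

By spherical symmetry E is radial; choose a Gaussian sphere of radius r = 0.287 m (r < R).
For a uniform sphere the enclosed fraction is (r/R)³, so Q_enc = (21.6 μC)(0.287/0.471)³ = 4.887×10^-6 C.
Since E is radial and uniform over the Gaussian sphere, Φ = E·4πr² = Q_enc/ε₀.
E = k|Q_enc|/r² = (8.99×10^9)(4.887×10^-6)/(0.287)² = 5.33×10^5 N/C.

5.33e5 N/C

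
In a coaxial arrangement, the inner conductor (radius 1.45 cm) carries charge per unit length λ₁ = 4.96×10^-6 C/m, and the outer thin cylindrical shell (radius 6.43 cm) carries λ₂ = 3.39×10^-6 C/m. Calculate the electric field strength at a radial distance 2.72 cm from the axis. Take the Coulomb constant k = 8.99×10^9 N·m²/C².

E ≈ 3.28×10^6 N/C

Choose a coaxial cylinder of radius r = 2.72 cm (arbitrary length L) as the Gaussian surface (between the conductors, 1.45 cm < r < 6.43 cm).
The shell at 6.43 cm lies outside the Gaussian surface, so λ_enc = λ₁ = 4.96×10^-6 C/m.
Since E is radial and uniform over the curved surface, Φ = E·2πrL = Q_enc/ε₀ = λ_enc L/ε₀.
E = 2k|λ_enc|/r = 2(8.99×10^9)(4.96×10^-6)/(0.0272) = 3.28×10^6 N/C.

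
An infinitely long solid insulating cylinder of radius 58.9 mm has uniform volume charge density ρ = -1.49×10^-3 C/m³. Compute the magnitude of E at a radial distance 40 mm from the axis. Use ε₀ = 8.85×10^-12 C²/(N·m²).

E = 3.37×10^6 V/m

Choose a coaxial cylinder of radius r = 40 mm (arbitrary length L) as the Gaussian surface (r < R).
Enclosed charge per unit length: λ_enc = ρ·πr² = (-1.49×10^-3)π(0.04)² = -7.49×10^-6 C/m.
Since E is radial and uniform over the curved surface, Φ = E·2πrL = Q_enc/ε₀ = λ_enc L/ε₀.
E = |λ_enc|/(2πε₀r) = (7.49×10^-6)/(2π·8.85×10^-12·0.04) = 3.37e6 N/C.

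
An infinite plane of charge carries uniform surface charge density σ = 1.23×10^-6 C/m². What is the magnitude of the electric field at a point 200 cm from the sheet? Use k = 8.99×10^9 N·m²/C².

E ≈ 6.95e4 N/C

By planar symmetry E is perpendicular to the sheet and uniform; use a Gaussian pillbox with flat faces of area A on each side of the sheet.
Only the two end caps contribute flux: Φ = 2EA. With Q_enc = σA, Gauss's law gives E = |σ|/(2ε₀).
E = 2πk|σ| = 2π(8.99×10^9)(1.23×10^-6) = 6.95×10^4 N/C.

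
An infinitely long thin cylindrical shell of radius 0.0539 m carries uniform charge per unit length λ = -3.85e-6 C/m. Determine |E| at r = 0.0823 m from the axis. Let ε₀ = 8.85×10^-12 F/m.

By cylindrical symmetry E is radial; use a coaxial Gaussian cylinder of radius 0.0823 m and length L (r > 0.0539 m).
The full line charge is enclosed: λ_enc = -3.85e-6 C/m.
Applying ∮E·dA = Q_enc/ε₀ with the end caps contributing no flux:
E = |λ_enc|/(2πε₀r) = (3.85×10^-6)/(2π·8.85×10^-12·0.0823) = 8.41×10^5 N/C.

|E| = 8.41e5 V/m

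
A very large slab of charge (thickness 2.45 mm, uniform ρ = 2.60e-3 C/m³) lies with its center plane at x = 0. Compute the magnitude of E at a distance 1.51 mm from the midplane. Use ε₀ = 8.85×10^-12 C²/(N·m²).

E = 3.60e5 V/m

The point |x| = 1.51 mm lies outside the slab (half-thickness 0.001225 m). A symmetric pillbox spanning the full slab encloses Q_enc = ρ·d·A.
Flux = 2EA ⇒ E = |ρ|d/(2ε₀), independent of distance outside.
E = (2.60×10^-3)(0.00245)/(2·8.85×10^-12) = 3.60×10^5 N/C.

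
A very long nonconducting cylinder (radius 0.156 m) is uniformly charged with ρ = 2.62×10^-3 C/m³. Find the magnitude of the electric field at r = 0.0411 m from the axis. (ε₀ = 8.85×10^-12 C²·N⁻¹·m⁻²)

Coaxial Gaussian cylinder, radius r = 0.0411 m, length L (r < R).
Enclosed charge per unit length: λ_enc = ρ·πr² = (2.62×10^-3)π(0.0411)² = 1.39×10^-5 C/m.
Gauss's law: E·2πrL = λ_enc L/ε₀.
E = |λ_enc|/(2πε₀r) = (1.39×10^-5)/(2π·8.85×10^-12·0.0411) = 6.08e6 N/C.

E ≈ 6.08×10^6 N/C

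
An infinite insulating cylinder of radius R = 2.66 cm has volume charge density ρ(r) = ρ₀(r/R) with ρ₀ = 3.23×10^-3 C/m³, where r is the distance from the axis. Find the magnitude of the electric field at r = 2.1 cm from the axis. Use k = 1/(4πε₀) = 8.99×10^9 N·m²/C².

Choose a coaxial cylinder of radius r = 2.1 cm (arbitrary length L) as the Gaussian surface (r < R).
Integrating ρ over the cross-section to radius r: λ_enc = (2πρ₀/R) ∫₀^r r'^2 dr' = 2πρ₀ r^3/(3·R) = 2.355×10^-6 C/m.
By Gauss's law (flux through the curved wall only), E·2πrL = λ_enc L/ε₀.
E = 2k|λ_enc|/r = 2(8.99×10^9)(2.355×10^-6)/(0.021) = 2.02e6 N/C.

E ≈ 2.02×10^6 V/m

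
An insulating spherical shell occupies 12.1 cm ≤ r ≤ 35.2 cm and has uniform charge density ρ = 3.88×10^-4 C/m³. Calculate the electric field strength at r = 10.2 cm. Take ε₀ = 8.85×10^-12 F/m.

By spherical symmetry E is radial; choose a Gaussian sphere of radius r = 10.2 cm (r < 12.1 cm, inside the empty cavity).
Q_enc = 0 (all charge lies at larger r); Gauss's law gives E = 0.

|E| = 0 N/C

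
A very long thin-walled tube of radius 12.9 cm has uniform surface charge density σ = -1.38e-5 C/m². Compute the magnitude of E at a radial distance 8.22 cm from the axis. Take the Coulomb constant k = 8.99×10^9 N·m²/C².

|E| = 0 N/C

Choose a coaxial cylinder of radius r = 8.22 cm (arbitrary length L) as the Gaussian surface (r < 12.9 cm, inside the shell).
No charge is enclosed, so Gauss's law gives E·2πrL = 0 ⇒ E = 0.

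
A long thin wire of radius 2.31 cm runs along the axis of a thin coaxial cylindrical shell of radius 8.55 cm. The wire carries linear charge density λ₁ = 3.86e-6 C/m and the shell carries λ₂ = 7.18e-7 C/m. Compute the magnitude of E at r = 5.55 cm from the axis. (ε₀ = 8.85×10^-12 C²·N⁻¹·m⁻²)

Coaxial Gaussian cylinder, radius r = 5.55 cm, length L (between the conductors, 2.31 cm < r < 8.55 cm).
The shell at 8.55 cm lies outside the Gaussian surface, so λ_enc = λ₁ = 3.86e-6 C/m.
By Gauss's law (flux through the curved wall only), E·2πrL = λ_enc L/ε₀.
E = |λ_enc|/(2πε₀r) = (3.86e-6)/(2π·8.85×10^-12·0.0555) = 1.25×10^6 N/C.

1.25×10^6 N/C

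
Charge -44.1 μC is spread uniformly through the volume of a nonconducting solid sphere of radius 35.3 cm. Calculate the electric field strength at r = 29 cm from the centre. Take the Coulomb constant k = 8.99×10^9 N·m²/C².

2.61×10^6 N/C

By spherical symmetry E is radial; choose a Gaussian sphere of radius r = 29 cm (r < R).
Only the charge within r is enclosed: Q_enc = Q·(r/R)³ = (-44.1 μC)·(29 cm/35.3 cm)³ = -2.445×10^-5 C.
By Gauss's law, ∮E·dA = E·4πr² = Q_enc/ε₀.
E = k|Q_enc|/r² = (8.99×10^9)(2.445×10^-5)/(0.29)² = 2.61e6 N/C.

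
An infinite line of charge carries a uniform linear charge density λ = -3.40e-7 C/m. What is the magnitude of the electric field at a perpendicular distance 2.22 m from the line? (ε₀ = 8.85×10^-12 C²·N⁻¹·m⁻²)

By cylindrical symmetry E is radial; use a coaxial Gaussian cylinder of radius 2.22 m and length L.
Q_enc = λL, so λ_enc = -3.40×10^-7 C/m.
Gauss's law: E·2πrL = λ_enc L/ε₀.
E = |λ_enc|/(2πε₀r) = (3.40e-7)/(2π·8.85×10^-12·2.22) = 2.75×10^3 N/C.

|E| = 2.75e3 N/C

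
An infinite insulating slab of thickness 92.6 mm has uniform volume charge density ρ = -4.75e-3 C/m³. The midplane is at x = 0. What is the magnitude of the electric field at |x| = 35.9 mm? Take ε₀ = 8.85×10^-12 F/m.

By symmetry E is perpendicular to the slab. A Gaussian pillbox from −35.9 mm to +35.9 mm (face area A) lies entirely within the slab.
Q_enc = ρ·(2x)·A and flux = 2EA, so 2EA = 2ρxA/ε₀ ⇒ E = |ρ|x/ε₀.
E = (4.75e-3)(0.0359)/(8.85×10^-12) = 1.93×10^7 N/C.

|E| ≈ 1.93e7 V/m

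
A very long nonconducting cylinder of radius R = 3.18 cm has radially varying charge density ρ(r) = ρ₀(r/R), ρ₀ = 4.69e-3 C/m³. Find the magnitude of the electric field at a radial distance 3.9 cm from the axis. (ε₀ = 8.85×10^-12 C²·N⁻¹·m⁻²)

4.58e6 N/C

By cylindrical symmetry E is radial; use a coaxial Gaussian cylinder of radius 3.9 cm and length L (r > R, full charge per length enclosed).
λ_enc = 2π ∫₀^R ρ₀(r'/R)^1 r' dr' = 2πρ₀R²/3 = 9.933×10^-6 C/m.
Applying ∮E·dA = Q_enc/ε₀ with the end caps contributing no flux:
E = |λ_enc|/(2πε₀r) = (9.933×10^-6)/(2π·8.85×10^-12·0.039) = 4.58×10^6 N/C.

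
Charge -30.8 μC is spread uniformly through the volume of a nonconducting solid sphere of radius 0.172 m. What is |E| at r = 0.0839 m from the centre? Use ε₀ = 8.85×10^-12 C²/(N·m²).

4.57×10^6 V/m

Use a concentric Gaussian sphere at r = 0.0839 m (r < R).
For a uniform sphere the enclosed fraction is (r/R)³, so Q_enc = (-30.8 μC)(0.0839/0.172)³ = -3.575×10^-6 C.
Since E is radial and uniform over the Gaussian sphere, Φ = E·4πr² = Q_enc/ε₀.
E = |Q_enc|/(4πε₀r²) = (3.575×10^-6)/(4π·8.85×10^-12·(0.0839)²) = 4.57×10^6 N/C.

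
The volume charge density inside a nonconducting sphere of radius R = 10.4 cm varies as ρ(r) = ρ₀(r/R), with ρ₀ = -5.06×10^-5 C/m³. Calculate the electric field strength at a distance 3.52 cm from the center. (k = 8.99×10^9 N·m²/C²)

Take a concentric spherical Gaussian surface of radius r = 3.52 cm (r < R).
Q_enc = ∫₀^r ρ(r')·4πr'² dr' = (4πρ₀/R) ∫₀^r r'^3 dr' = 4πρ₀ r^4/(4·R) = -2.347×10^-9 C.
Applying ∮E·dA = Q_enc/ε₀ with Φ = E(4πr²):
E = k|Q_enc|/r² = (8.99×10^9)(2.347×10^-9)/(0.0352)² = 1.70×10^4 N/C.

|E| = 1.70×10^4 N/C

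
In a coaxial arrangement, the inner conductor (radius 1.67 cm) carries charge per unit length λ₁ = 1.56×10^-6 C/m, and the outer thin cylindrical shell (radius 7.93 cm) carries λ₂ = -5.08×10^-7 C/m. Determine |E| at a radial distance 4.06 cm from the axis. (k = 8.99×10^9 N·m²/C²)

By cylindrical symmetry E is radial; use a coaxial Gaussian cylinder of radius 4.06 cm and length L (between the conductors, 1.67 cm < r < 7.93 cm).
Only the inner wire is enclosed; the outer shell contributes nothing inside itself. λ_enc = λ₁ = 1.56×10^-6 C/m.
By Gauss's law (flux through the curved wall only), E·2πrL = λ_enc L/ε₀.
E = 2k|λ_enc|/r = 2(8.99×10^9)(1.56×10^-6)/(0.0406) = 6.91e5 N/C.

|E| = 6.91×10^5 N/C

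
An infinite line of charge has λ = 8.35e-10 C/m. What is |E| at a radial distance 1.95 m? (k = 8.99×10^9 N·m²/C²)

7.7 V/m

Choose a coaxial cylinder of radius r = 1.95 m (arbitrary length L) as the Gaussian surface.
Q_enc = λL, so λ_enc = 8.35×10^-10 C/m.
Since E is radial and uniform over the curved surface, Φ = E·2πrL = Q_enc/ε₀ = λ_enc L/ε₀.
E = 2k|λ_enc|/r = 2(8.99×10^9)(8.35×10^-10)/(1.95) = 7.7 N/C.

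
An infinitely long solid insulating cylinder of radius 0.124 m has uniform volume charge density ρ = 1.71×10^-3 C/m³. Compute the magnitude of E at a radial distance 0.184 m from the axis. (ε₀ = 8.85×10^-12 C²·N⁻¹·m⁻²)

By cylindrical symmetry E is radial; use a coaxial Gaussian cylinder of radius 0.184 m and length L (r > 0.124 m, full cross-section enclosed).
λ_enc = ρ·πR² = (1.71×10^-3)π(0.124)² = 8.26×10^-5 C/m.
Gauss's law: E·2πrL = λ_enc L/ε₀.
E = |λ_enc|/(2πε₀r) = (8.26×10^-5)/(2π·8.85×10^-12·0.184) = 8.07×10^6 N/C.

|E| ≈ 8.07×10^6 N/C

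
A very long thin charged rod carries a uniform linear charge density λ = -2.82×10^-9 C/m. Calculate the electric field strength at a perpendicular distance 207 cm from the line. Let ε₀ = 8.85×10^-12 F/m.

E = 24.5 N/C

Take a coaxial cylindrical Gaussian surface of radius r = 207 cm and length L.
Q_enc = λL, so λ_enc = -2.82×10^-9 C/m.
By Gauss's law (flux through the curved wall only), E·2πrL = λ_enc L/ε₀.
E = |λ_enc|/(2πε₀r) = (2.82×10^-9)/(2π·8.85×10^-12·2.07) = 24.5 N/C.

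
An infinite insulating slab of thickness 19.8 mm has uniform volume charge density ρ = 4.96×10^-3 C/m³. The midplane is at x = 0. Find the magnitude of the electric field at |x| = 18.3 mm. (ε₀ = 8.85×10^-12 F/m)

5.55e6 N/C

The point |x| = 18.3 mm lies outside the slab (half-thickness 0.0099 m). A symmetric pillbox spanning the full slab encloses Q_enc = ρ·d·A.
Flux = 2EA ⇒ E = |ρ|d/(2ε₀), independent of distance outside.
E = (4.96×10^-3)(0.0198)/(2·8.85×10^-12) = 5.55e6 N/C.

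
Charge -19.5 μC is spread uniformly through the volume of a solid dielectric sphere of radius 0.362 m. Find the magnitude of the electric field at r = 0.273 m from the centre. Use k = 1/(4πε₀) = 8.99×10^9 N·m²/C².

Use a concentric Gaussian sphere at r = 0.273 m (r < R).
Only the charge within r is enclosed: Q_enc = Q·(r/R)³ = (-19.5 μC)·(0.273 m/0.362 m)³ = -8.364×10^-6 C.
Gauss's law: E·4πr² = Q_enc/ε₀.
E = k|Q_enc|/r² = (8.99×10^9)(8.364×10^-6)/(0.273)² = 1.01e6 N/C.

E = 1.01×10^6 N/C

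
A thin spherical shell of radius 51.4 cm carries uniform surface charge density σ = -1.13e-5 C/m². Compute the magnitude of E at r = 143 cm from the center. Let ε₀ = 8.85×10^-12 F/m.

|E| ≈ 1.65e5 N/C

Use a concentric Gaussian sphere at r = 143 cm (r > 51.4 cm).
The entire shell is enclosed: Q_enc = σ·4πR² = (-1.13×10^-5)·4π·(0.514)² = -3.752e-5 C.
By Gauss's law, ∮E·dA = E·4πr² = Q_enc/ε₀.
E = |Q_enc|/(4πε₀r²) = (3.752e-5)/(4π·8.85×10^-12·(1.43)²) = 1.65×10^5 N/C.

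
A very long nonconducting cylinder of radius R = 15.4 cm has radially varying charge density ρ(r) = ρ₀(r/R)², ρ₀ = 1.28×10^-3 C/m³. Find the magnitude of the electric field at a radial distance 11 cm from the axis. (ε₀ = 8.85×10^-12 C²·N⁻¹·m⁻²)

Coaxial Gaussian cylinder, radius r = 11 cm, length L (r < R).
λ_enc = ∫₀^r ρ(r')·2πr' dr' = (2πρ₀/R²)·r^4/4 = 1.241×10^-5 C/m.
By Gauss's law (flux through the curved wall only), E·2πrL = λ_enc L/ε₀.
E = |λ_enc|/(2πε₀r) = (1.241×10^-5)/(2π·8.85×10^-12·0.11) = 2.03e6 N/C.

|E| ≈ 2.03×10^6 V/m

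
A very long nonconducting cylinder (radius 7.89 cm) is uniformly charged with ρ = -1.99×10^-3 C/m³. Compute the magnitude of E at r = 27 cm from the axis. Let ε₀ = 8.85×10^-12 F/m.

|E| ≈ 2.59×10^6 V/m

Coaxial Gaussian cylinder, radius r = 27 cm, length L (r > 7.89 cm, full cross-section enclosed).
λ_enc = ρ·πR² = (-1.99×10^-3)π(0.0789)² = -3.892×10^-5 C/m.
Since E is radial and uniform over the curved surface, Φ = E·2πrL = Q_enc/ε₀ = λ_enc L/ε₀.
E = |λ_enc|/(2πε₀r) = (3.892×10^-5)/(2π·8.85×10^-12·0.27) = 2.59e6 N/C.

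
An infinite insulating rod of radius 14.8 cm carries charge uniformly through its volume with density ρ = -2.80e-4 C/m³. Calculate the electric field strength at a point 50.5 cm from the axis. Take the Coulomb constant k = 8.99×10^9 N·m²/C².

|E| ≈ 6.86×10^5 N/C

By cylindrical symmetry E is radial; use a coaxial Gaussian cylinder of radius 50.5 cm and length L (r > 14.8 cm, full cross-section enclosed).
λ_enc = ρ·πR² = (-2.80e-4)π(0.148)² = -1.927×10^-5 C/m.
Since E is radial and uniform over the curved surface, Φ = E·2πrL = Q_enc/ε₀ = λ_enc L/ε₀.
E = 2k|λ_enc|/r = 2(8.99×10^9)(1.927×10^-5)/(0.505) = 6.86×10^5 N/C.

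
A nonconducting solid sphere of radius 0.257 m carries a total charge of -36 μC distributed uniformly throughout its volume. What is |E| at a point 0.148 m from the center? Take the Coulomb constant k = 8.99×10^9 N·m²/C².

Take a concentric spherical Gaussian surface of radius r = 0.148 m (r < R).
Only the charge within r is enclosed: Q_enc = Q·(r/R)³ = (-36 μC)·(0.148 m/0.257 m)³ = -6.875e-6 C.
Since E is radial and uniform over the Gaussian sphere, Φ = E·4πr² = Q_enc/ε₀.
E = k|Q_enc|/r² = (8.99×10^9)(6.875×10^-6)/(0.148)² = 2.82×10^6 N/C.

E = 2.82e6 N/C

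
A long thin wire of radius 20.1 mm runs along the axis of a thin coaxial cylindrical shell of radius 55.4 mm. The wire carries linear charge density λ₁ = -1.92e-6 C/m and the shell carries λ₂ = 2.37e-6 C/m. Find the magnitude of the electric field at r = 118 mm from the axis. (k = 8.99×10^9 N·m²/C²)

Coaxial Gaussian cylinder, radius r = 118 mm, length L (r > 55.4 mm, enclosing both).
λ_enc = λ₁ + λ₂ = (-1.92×10^-6) + (2.37×10^-6) = 4.50e-7 C/m.
Since E is radial and uniform over the curved surface, Φ = E·2πrL = Q_enc/ε₀ = λ_enc L/ε₀.
E = 2k|λ_enc|/r = 2(8.99×10^9)(4.50e-7)/(0.118) = 6.86×10^4 N/C.

|E| = 6.86×10^4 V/m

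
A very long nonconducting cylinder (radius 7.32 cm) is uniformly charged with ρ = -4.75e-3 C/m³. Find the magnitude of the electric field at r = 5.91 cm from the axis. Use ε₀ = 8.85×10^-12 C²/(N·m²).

|E| = 1.59×10^7 V/m

Take a coaxial cylindrical Gaussian surface of radius r = 5.91 cm and length L (r < R).
Charge inside radius r per length L is ρ·πr²·L, so λ_enc = ρπr² = -5.212e-5 C/m.
Applying ∮E·dA = Q_enc/ε₀ with the end caps contributing no flux:
E = |λ_enc|/(2πε₀r) = (5.212×10^-5)/(2π·8.85×10^-12·0.0591) = 1.59e7 N/C.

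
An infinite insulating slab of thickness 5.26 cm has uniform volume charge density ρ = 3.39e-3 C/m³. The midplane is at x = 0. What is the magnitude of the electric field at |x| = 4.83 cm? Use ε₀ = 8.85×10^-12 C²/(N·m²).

The point |x| = 4.83 cm lies outside the slab (half-thickness 0.0263 m). A symmetric pillbox spanning the full slab encloses Q_enc = ρ·d·A.
Flux = 2EA ⇒ E = |ρ|d/(2ε₀), independent of distance outside.
E = (3.39e-3)(0.0526)/(2·8.85×10^-12) = 1.01×10^7 N/C.

E = 1.01e7 N/C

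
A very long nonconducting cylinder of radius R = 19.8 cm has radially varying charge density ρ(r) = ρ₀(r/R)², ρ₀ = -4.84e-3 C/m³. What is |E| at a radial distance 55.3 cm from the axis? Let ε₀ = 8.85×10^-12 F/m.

Take a coaxial cylindrical Gaussian surface of radius r = 55.3 cm and length L (r > R, full charge per length enclosed).
λ_enc = 2π ∫₀^R ρ₀(r'/R)^2 r' dr' = 2πρ₀R²/4 = -2.981×10^-4 C/m.
Applying ∮E·dA = Q_enc/ε₀ with the end caps contributing no flux:
E = |λ_enc|/(2πε₀r) = (2.981×10^-4)/(2π·8.85×10^-12·0.553) = 9.69×10^6 N/C.

|E| ≈ 9.69×10^6 N/C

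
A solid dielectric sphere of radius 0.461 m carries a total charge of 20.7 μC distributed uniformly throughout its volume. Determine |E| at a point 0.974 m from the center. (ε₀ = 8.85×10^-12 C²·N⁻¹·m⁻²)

1.96e5 V/m

Take a concentric spherical Gaussian surface of radius r = 0.974 m (r > R, so the entire charge is enclosed).
Q_enc = 20.7 μC = 2.07e-5 C.
Applying ∮E·dA = Q_enc/ε₀ with Φ = E(4πr²):
E = |Q_enc|/(4πε₀r²) = (2.07×10^-5)/(4π·8.85×10^-12·(0.974)²) = 1.96×10^5 N/C.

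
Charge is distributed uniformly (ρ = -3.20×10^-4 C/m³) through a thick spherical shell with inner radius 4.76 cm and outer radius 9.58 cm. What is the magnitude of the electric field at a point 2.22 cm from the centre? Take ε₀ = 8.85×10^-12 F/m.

E = 0

By spherical symmetry E is radial; choose a Gaussian sphere of radius r = 2.22 cm (r < 4.76 cm, inside the empty cavity).
Q_enc = 0 (all charge lies at larger r); Gauss's law gives E = 0.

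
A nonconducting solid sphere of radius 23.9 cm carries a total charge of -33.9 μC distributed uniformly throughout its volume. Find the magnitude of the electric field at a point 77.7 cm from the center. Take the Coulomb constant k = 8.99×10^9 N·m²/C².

By spherical symmetry E is radial; choose a Gaussian sphere of radius r = 77.7 cm (r > R, so the entire charge is enclosed).
Q_enc = -33.9 μC = -3.39×10^-5 C.
By Gauss's law, ∮E·dA = E·4πr² = Q_enc/ε₀.
E = k|Q_enc|/r² = (8.99×10^9)(3.39×10^-5)/(0.777)² = 5.05e5 N/C.

E ≈ 5.05×10^5 N/C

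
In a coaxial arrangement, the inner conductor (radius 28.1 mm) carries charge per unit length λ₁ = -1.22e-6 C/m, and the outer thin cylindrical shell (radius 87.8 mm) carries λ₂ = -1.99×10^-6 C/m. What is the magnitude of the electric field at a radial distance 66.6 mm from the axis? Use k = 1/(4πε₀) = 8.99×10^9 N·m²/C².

E ≈ 3.29×10^5 N/C

Coaxial Gaussian cylinder, radius r = 66.6 mm, length L (between the conductors, 28.1 mm < r < 87.8 mm).
The shell at 87.8 mm lies outside the Gaussian surface, so λ_enc = λ₁ = -1.22×10^-6 C/m.
Gauss's law: E·2πrL = λ_enc L/ε₀.
E = 2k|λ_enc|/r = 2(8.99×10^9)(1.22×10^-6)/(0.0666) = 3.29×10^5 N/C.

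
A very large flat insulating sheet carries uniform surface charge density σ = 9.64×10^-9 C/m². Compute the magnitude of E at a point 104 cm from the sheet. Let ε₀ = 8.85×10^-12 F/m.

By planar symmetry E is perpendicular to the sheet and uniform; use a Gaussian pillbox with flat faces of area A on each side of the sheet.
Only the two end caps contribute flux: Φ = 2EA. With Q_enc = σA, Gauss's law gives E = |σ|/(2ε₀).
E = |σ|/(2ε₀) = (9.64×10^-9)/(2·8.85×10^-12) = 545 N/C.

545 N/C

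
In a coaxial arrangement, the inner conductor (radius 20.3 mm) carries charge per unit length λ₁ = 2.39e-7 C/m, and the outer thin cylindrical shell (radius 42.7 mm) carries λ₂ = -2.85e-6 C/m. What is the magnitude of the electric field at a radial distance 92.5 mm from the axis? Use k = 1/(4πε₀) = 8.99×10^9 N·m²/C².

5.08×10^5 N/C

By cylindrical symmetry E is radial; use a coaxial Gaussian cylinder of radius 92.5 mm and length L (r > 42.7 mm, enclosing both).
λ_enc = λ₁ + λ₂ = (2.39×10^-7) + (-2.85×10^-6) = -2.611e-6 C/m.
Gauss's law: E·2πrL = λ_enc L/ε₀.
E = 2k|λ_enc|/r = 2(8.99×10^9)(2.611e-6)/(0.0925) = 5.08×10^5 N/C.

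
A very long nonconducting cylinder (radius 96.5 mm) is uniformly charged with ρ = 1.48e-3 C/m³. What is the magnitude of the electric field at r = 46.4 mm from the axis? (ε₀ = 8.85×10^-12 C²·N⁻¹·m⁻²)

3.88×10^6 V/m

By cylindrical symmetry E is radial; use a coaxial Gaussian cylinder of radius 46.4 mm and length L (r < R).
Charge inside radius r per length L is ρ·πr²·L, so λ_enc = ρπr² = 1.001×10^-5 C/m.
Since E is radial and uniform over the curved surface, Φ = E·2πrL = Q_enc/ε₀ = λ_enc L/ε₀.
E = |λ_enc|/(2πε₀r) = (1.001×10^-5)/(2π·8.85×10^-12·0.0464) = 3.88×10^6 N/C.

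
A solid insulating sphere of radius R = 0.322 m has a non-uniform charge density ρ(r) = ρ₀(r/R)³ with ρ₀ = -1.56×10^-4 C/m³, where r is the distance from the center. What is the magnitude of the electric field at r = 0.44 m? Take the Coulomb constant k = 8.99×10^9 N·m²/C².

By spherical symmetry E is radial; choose a Gaussian sphere of radius r = 0.44 m (r > R, all charge enclosed).
Q_enc = 4π ∫₀^R ρ₀(r'/R)^3 r'² dr' = 4πρ₀R³/6 = -1.091e-5 C.
Since E is radial and uniform over the Gaussian sphere, Φ = E·4πr² = Q_enc/ε₀.
E = k|Q_enc|/r² = (8.99×10^9)(1.091×10^-5)/(0.44)² = 5.07×10^5 N/C.

E = 5.07e5 V/m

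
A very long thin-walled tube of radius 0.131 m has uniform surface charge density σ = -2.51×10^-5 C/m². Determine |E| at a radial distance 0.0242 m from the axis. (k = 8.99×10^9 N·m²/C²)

Take a coaxial cylindrical Gaussian surface of radius r = 0.0242 m and length L (r < 0.131 m, inside the shell).
All the surface charge lies outside this cylinder: Q_enc = 0, hence E = 0.

|E| = 0 N/C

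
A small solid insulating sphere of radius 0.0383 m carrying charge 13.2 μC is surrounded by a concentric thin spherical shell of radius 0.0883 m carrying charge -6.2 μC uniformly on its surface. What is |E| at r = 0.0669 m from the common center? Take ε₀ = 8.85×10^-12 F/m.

Take a concentric spherical Gaussian surface of radius r = 0.0669 m (between the bodies, 0.0383 m < r < 0.0883 m).
Only the inner charge is enclosed; the outer shell contributes nothing inside itself. Q_enc = 13.2 μC = 1.32×10^-5 C.
By Gauss's law, ∮E·dA = E·4πr² = Q_enc/ε₀.
E = |Q_enc|/(4πε₀r²) = (1.32×10^-5)/(4π·8.85×10^-12·(0.0669)²) = 2.65×10^7 N/C.

E = 2.65e7 N/C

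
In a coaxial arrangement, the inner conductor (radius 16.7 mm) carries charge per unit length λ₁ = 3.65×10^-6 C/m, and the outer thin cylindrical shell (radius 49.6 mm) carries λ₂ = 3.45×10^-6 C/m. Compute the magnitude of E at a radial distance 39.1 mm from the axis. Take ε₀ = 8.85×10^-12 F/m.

Take a coaxial cylindrical Gaussian surface of radius r = 39.1 mm and length L (between the conductors, 16.7 mm < r < 49.6 mm).
Only the inner wire is enclosed; the outer shell contributes nothing inside itself. λ_enc = λ₁ = 3.65e-6 C/m.
By Gauss's law (flux through the curved wall only), E·2πrL = λ_enc L/ε₀.
E = |λ_enc|/(2πε₀r) = (3.65e-6)/(2π·8.85×10^-12·0.0391) = 1.68×10^6 N/C.

E = 1.68×10^6 N/C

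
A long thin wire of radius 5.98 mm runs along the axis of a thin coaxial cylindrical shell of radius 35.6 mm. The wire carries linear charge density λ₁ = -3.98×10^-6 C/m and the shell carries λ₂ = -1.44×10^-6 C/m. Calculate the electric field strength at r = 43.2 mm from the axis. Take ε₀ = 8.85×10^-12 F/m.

Take a coaxial cylindrical Gaussian surface of radius r = 43.2 mm and length L (r > 35.6 mm, enclosing both).
λ_enc = λ₁ + λ₂ = (-3.98×10^-6) + (-1.44×10^-6) = -5.42×10^-6 C/m.
Since E is radial and uniform over the curved surface, Φ = E·2πrL = Q_enc/ε₀ = λ_enc L/ε₀.
E = |λ_enc|/(2πε₀r) = (5.42×10^-6)/(2π·8.85×10^-12·0.0432) = 2.26e6 N/C.

E ≈ 2.26×10^6 N/C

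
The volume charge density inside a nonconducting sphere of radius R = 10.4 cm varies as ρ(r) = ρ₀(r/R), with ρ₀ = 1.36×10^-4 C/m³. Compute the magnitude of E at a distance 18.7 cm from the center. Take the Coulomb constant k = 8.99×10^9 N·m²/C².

Use a concentric Gaussian sphere at r = 18.7 cm (r > R, all charge enclosed).
Q_enc = 4π ∫₀^R ρ₀(r'/R)^1 r'² dr' = 4πρ₀R³/4 = 4.806×10^-7 C.
Gauss's law: E·4πr² = Q_enc/ε₀.
E = k|Q_enc|/r² = (8.99×10^9)(4.806e-7)/(0.187)² = 1.24e5 N/C.

|E| ≈ 1.24×10^5 V/m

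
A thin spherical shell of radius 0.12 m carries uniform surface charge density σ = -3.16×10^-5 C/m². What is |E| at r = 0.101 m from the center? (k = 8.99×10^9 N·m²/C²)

Take a concentric spherical Gaussian surface of radius r = 0.101 m (inside the shell, r < 0.12 m).
All the charge is outside the Gaussian surface: Q_enc = 0, hence E = 0 everywhere inside the shell.

E = 0 (no enclosed charge)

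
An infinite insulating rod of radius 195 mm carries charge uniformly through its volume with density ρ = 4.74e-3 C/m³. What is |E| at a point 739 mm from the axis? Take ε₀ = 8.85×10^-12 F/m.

E = 1.38e7 N/C

Coaxial Gaussian cylinder, radius r = 739 mm, length L (r > 195 mm, full cross-section enclosed).
λ_enc = ρ·πR² = (4.74e-3)π(0.195)² = 5.662e-4 C/m.
Gauss's law: E·2πrL = λ_enc L/ε₀.
E = |λ_enc|/(2πε₀r) = (5.662×10^-4)/(2π·8.85×10^-12·0.739) = 1.38e7 N/C.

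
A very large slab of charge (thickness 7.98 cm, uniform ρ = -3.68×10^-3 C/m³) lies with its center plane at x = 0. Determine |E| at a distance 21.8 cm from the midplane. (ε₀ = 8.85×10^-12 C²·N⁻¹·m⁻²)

The point |x| = 21.8 cm lies outside the slab (half-thickness 0.0399 m). A symmetric pillbox spanning the full slab encloses Q_enc = ρ·d·A.
Flux = 2EA ⇒ E = |ρ|d/(2ε₀), independent of distance outside.
E = (3.68e-3)(0.0798)/(2·8.85×10^-12) = 1.66e7 N/C.

|E| = 1.66×10^7 N/C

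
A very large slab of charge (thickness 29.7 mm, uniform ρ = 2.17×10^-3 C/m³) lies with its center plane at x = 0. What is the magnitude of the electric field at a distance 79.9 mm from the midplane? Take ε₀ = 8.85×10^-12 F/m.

The point |x| = 79.9 mm lies outside the slab (half-thickness 0.01485 m). A symmetric pillbox spanning the full slab encloses Q_enc = ρ·d·A.
Flux = 2EA ⇒ E = |ρ|d/(2ε₀), independent of distance outside.
E = (2.17e-3)(0.0297)/(2·8.85×10^-12) = 3.64×10^6 N/C.

|E| = 3.64×10^6 V/m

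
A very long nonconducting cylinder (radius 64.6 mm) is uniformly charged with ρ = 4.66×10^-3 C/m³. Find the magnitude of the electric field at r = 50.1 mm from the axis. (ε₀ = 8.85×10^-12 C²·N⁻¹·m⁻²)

Coaxial Gaussian cylinder, radius r = 50.1 mm, length L (r < R).
Charge inside radius r per length L is ρ·πr²·L, so λ_enc = ρπr² = 3.675e-5 C/m.
Gauss's law: E·2πrL = λ_enc L/ε₀.
E = |λ_enc|/(2πε₀r) = (3.675×10^-5)/(2π·8.85×10^-12·0.0501) = 1.32×10^7 N/C.

|E| = 1.32×10^7 N/C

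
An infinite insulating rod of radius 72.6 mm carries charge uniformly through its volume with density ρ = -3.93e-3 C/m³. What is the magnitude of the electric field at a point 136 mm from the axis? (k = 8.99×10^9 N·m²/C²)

E ≈ 8.60×10^6 N/C

Coaxial Gaussian cylinder, radius r = 136 mm, length L (r > 72.6 mm, full cross-section enclosed).
λ_enc = ρ·πR² = (-3.93e-3)π(0.0726)² = -6.508e-5 C/m.
Since E is radial and uniform over the curved surface, Φ = E·2πrL = Q_enc/ε₀ = λ_enc L/ε₀.
E = 2k|λ_enc|/r = 2(8.99×10^9)(6.508e-5)/(0.136) = 8.60e6 N/C.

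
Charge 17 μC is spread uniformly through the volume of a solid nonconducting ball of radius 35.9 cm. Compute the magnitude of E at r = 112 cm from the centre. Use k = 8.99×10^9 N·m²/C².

Use a concentric Gaussian sphere at r = 112 cm (r > R, so the entire charge is enclosed).
Q_enc = 17 μC = 1.70e-5 C.
Since E is radial and uniform over the Gaussian sphere, Φ = E·4πr² = Q_enc/ε₀.
E = k|Q_enc|/r² = (8.99×10^9)(1.70×10^-5)/(1.12)² = 1.22×10^5 N/C.

1.22×10^5 N/C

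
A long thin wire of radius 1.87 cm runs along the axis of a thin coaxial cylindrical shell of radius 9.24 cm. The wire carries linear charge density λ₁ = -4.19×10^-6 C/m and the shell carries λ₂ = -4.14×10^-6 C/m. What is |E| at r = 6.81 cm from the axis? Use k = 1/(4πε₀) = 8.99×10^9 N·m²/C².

Coaxial Gaussian cylinder, radius r = 6.81 cm, length L (between the conductors, 1.87 cm < r < 9.24 cm).
The shell at 9.24 cm lies outside the Gaussian surface, so λ_enc = λ₁ = -4.19×10^-6 C/m.
By Gauss's law (flux through the curved wall only), E·2πrL = λ_enc L/ε₀.
E = 2k|λ_enc|/r = 2(8.99×10^9)(4.19×10^-6)/(0.0681) = 1.11×10^6 N/C.

E ≈ 1.11×10^6 N/C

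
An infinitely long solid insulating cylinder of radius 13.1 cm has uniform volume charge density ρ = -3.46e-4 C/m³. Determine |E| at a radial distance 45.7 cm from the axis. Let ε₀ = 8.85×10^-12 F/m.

Take a coaxial cylindrical Gaussian surface of radius r = 45.7 cm and length L (r > 13.1 cm, full cross-section enclosed).
λ_enc = ρ·πR² = (-3.46×10^-4)π(0.131)² = -1.865e-5 C/m.
By Gauss's law (flux through the curved wall only), E·2πrL = λ_enc L/ε₀.
E = |λ_enc|/(2πε₀r) = (1.865e-5)/(2π·8.85×10^-12·0.457) = 7.34×10^5 N/C.

|E| ≈ 7.34×10^5 N/C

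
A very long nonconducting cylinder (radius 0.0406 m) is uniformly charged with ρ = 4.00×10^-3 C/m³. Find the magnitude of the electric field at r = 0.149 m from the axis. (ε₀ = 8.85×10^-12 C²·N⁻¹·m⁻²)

Choose a coaxial cylinder of radius r = 0.149 m (arbitrary length L) as the Gaussian surface (r > 0.0406 m, full cross-section enclosed).
λ_enc = ρ·πR² = (4.00×10^-3)π(0.0406)² = 2.071×10^-5 C/m.
Applying ∮E·dA = Q_enc/ε₀ with the end caps contributing no flux:
E = |λ_enc|/(2πε₀r) = (2.071e-5)/(2π·8.85×10^-12·0.149) = 2.50e6 N/C.

E ≈ 2.50×10^6 N/C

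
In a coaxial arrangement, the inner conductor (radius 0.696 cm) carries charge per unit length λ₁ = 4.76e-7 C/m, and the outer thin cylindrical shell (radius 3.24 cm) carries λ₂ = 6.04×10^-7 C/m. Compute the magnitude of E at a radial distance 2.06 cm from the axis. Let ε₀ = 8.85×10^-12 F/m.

E = 4.16×10^5 V/m

By cylindrical symmetry E is radial; use a coaxial Gaussian cylinder of radius 2.06 cm and length L (between the conductors, 0.696 cm < r < 3.24 cm).
The shell at 3.24 cm lies outside the Gaussian surface, so λ_enc = λ₁ = 4.76×10^-7 C/m.
Gauss's law: E·2πrL = λ_enc L/ε₀.
E = |λ_enc|/(2πε₀r) = (4.76e-7)/(2π·8.85×10^-12·0.0206) = 4.16×10^5 N/C.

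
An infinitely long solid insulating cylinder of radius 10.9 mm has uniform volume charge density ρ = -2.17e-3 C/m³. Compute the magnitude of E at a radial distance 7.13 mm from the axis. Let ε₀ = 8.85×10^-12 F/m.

Take a coaxial cylindrical Gaussian surface of radius r = 7.13 mm and length L (r < R).
Charge inside radius r per length L is ρ·πr²·L, so λ_enc = ρπr² = -3.466×10^-7 C/m.
Applying ∮E·dA = Q_enc/ε₀ with the end caps contributing no flux:
E = |λ_enc|/(2πε₀r) = (3.466e-7)/(2π·8.85×10^-12·0.00713) = 8.74×10^5 N/C.

|E| = 8.74×10^5 N/C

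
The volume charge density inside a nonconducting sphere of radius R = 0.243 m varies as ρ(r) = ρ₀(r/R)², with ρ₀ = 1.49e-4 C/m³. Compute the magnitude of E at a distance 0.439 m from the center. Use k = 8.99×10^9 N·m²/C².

By spherical symmetry E is radial; choose a Gaussian sphere of radius r = 0.439 m (r > R, all charge enclosed).
Q_enc = 4π ∫₀^R ρ₀(r'/R)^2 r'² dr' = 4πρ₀R³/5 = 5.373×10^-6 C.
By Gauss's law, ∮E·dA = E·4πr² = Q_enc/ε₀.
E = k|Q_enc|/r² = (8.99×10^9)(5.373×10^-6)/(0.439)² = 2.51e5 N/C.

E = 2.51e5 N/C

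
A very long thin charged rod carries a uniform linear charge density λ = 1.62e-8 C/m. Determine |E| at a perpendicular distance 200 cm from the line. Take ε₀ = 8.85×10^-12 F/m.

146 N/C

Take a coaxial cylindrical Gaussian surface of radius r = 200 cm and length L.
Q_enc = λL, so λ_enc = 1.62×10^-8 C/m.
Since E is radial and uniform over the curved surface, Φ = E·2πrL = Q_enc/ε₀ = λ_enc L/ε₀.
E = |λ_enc|/(2πε₀r) = (1.62e-8)/(2π·8.85×10^-12·2) = 146 N/C.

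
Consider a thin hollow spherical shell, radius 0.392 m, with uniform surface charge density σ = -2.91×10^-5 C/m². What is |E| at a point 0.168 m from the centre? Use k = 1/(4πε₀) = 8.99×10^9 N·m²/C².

Take a concentric spherical Gaussian surface of radius r = 0.168 m (inside the shell, r < 0.392 m).
All the charge is outside the Gaussian surface: Q_enc = 0, hence E = 0 everywhere inside the shell.

|E| = 0 N/C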